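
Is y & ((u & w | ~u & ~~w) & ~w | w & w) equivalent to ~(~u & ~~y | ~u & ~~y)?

E1: y & ((u & w | ~u & ~~w) & ~w | w & w)
    = y & ((u & w | ~u & w) & ~w | w & w)   [double negation]
    = y & (w & ~w | w & w)   [distribution]
    = y & w   [distribution]
E2: ~(~u & ~~y | ~u & ~~y)
    = ~(~u & ~~y)   [idempotence]
    = u | ~y   [De Morgan]
These differ: at u=1, w=0, y=0, E1 = 0 but E2 = 1.

No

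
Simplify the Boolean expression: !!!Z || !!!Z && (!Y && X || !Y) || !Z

!Z

!!!Z || !!!Z && (!Y && X || !Y) || !Z
= !!!Z || !!!Z && !Y || !Z   [absorption]
= !!!Z || !Z   [absorption]
= !Z || !Z   [double negation]
= !Z   [idempotence]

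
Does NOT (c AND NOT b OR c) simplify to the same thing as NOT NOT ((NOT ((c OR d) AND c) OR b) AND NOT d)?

No

E1: NOT (c AND NOT b OR c)
    = NOT c
E2: NOT NOT ((NOT ((c OR d) AND c) OR b) AND NOT d)
    = (NOT ((c OR d) AND c) OR b) AND NOT d
    = (NOT c OR b) AND NOT d
These differ: at b=1, c=0, d=1, E1 = 1 but E2 = 0.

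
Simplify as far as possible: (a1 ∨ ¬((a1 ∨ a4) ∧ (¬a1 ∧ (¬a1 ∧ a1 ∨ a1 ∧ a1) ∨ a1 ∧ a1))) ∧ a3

a3

(a1 ∨ ¬((a1 ∨ a4) ∧ (¬a1 ∧ (¬a1 ∧ a1 ∨ a1 ∧ a1) ∨ a1 ∧ a1))) ∧ a3
= (a1 ∨ ¬((a1 ∨ a4) ∧ (¬a1 ∧ a1 ∨ a1 ∧ a1))) ∧ a3   — distribution
= (a1 ∨ ¬((a1 ∨ a4) ∧ a1)) ∧ a3   — distribution
= (a1 ∨ ¬a1) ∧ a3   — absorption
= a3   — complement / identity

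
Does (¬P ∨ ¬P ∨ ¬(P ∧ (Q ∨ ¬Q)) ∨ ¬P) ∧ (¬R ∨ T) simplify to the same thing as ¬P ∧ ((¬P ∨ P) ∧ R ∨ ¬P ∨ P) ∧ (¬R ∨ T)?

Yes

E1: (¬P ∨ ¬P ∨ ¬(P ∧ (Q ∨ ¬Q)) ∨ ¬P) ∧ (¬R ∨ T)
    = (¬P ∨ ¬P ∨ ¬P ∨ ¬P) ∧ (¬R ∨ T)   — complement / identity
    = (¬P ∨ ¬P) ∧ (¬R ∨ T)   — idempotence
    = ¬P ∧ (¬R ∨ T)   — idempotence
E2: ¬P ∧ ((¬P ∨ P) ∧ R ∨ ¬P ∨ P) ∧ (¬R ∨ T)
    = ¬P ∧ (¬P ∨ P) ∧ (¬R ∨ T)   — absorption
    = ¬P ∧ (¬R ∨ T)   — complement / identity
Both reduce to ¬P ∧ (¬R ∨ T), so they are equivalent.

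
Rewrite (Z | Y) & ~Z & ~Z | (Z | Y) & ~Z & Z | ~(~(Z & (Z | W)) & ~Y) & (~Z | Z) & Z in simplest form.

(Z | Y) & ~Z & ~Z | (Z | Y) & ~Z & Z | ~(~(Z & (Z | W)) & ~Y) & (~Z | Z) & Z
= (Z | Y) & ~Z & ~Z | (Z | Y) & ~Z & Z | ~(~(Z & (Z | W)) & ~Y) & Z
= (Z | Y) & ~Z | ~(~(Z & (Z | W)) & ~Y) & Z
= (Z | Y) & ~Z | ~(~Z & ~Y) & Z
= (Z | Y) & ~Z | (Z | Y) & Z
= Z | Y

Z | Y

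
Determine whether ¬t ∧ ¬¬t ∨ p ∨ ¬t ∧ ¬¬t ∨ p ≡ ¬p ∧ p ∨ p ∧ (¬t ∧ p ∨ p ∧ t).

Yes

E1: ¬t ∧ ¬¬t ∨ p ∨ ¬t ∧ ¬¬t ∨ p
    = ¬t ∧ ¬¬t ∨ p
    = ¬t ∧ t ∨ p
    = p
E2: ¬p ∧ p ∨ p ∧ (¬t ∧ p ∨ p ∧ t)
    = ¬p ∧ p ∨ p ∧ p
    = p
Both reduce to p, so they are equivalent.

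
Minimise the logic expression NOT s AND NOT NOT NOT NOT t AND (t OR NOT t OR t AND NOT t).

NOT s AND t

NOT s AND NOT NOT NOT NOT t AND (t OR NOT t OR t AND NOT t)
= NOT s AND NOT NOT t AND (t OR NOT t OR t AND NOT t)   (double negation)
= NOT s AND NOT NOT t AND (t OR NOT t)   (complement / identity)
= NOT s AND NOT NOT t   (complement / identity)
= NOT s AND t   (double negation)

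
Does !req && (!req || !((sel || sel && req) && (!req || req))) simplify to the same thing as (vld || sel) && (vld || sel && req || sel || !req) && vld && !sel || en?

No

E1: !req && (!req || !((sel || sel && req) && (!req || req)))
    = !req && (!req || !(sel && (!req || req)))   [absorption]
    = !req && (!req || !sel)   [complement / identity]
    = !req   [absorption]
E2: (vld || sel) && (vld || sel && req || sel || !req) && vld && !sel || en
    = (vld || sel) && (vld || sel || !req) && vld && !sel || en   [absorption]
    = (vld || sel) && vld && !sel || en   [absorption]
    = vld && !sel || en   [absorption]
These differ: at en=0, req=0, sel=1, vld=1, E1 = 1 but E2 = 0.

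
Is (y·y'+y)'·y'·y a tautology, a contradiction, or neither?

contradiction

(y·y'+y)'·y'·y
= y'·y'·y   [complement / identity]
= y'·y   [idempotence]
= 0   [complement]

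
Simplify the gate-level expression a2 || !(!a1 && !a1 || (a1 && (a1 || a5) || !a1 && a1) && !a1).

a2 || !(!a1 && !a1 || (a1 && (a1 || a5) || !a1 && a1) && !a1)
= a2 || !(!a1 && !a1 || (a1 || !a1 && a1) && !a1)   — absorption
= a2 || !(!a1 && !a1 || a1 && !a1)   — complement / identity
= a2 || !!a1   — distribution
= a2 || a1   — double negation

a2 || a1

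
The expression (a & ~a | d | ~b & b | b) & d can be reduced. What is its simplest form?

(a & ~a | d | ~b & b | b) & d
= (d | ~b & b | b) & d   [complement / identity]
= (d | b) & d   [complement / identity]
= d   [absorption]

d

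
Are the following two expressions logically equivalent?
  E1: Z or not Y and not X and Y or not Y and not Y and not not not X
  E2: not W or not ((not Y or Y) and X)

No

E1: Z or not Y and not X and Y or not Y and not Y and not not not X
    = Z or not Y and not X and Y or not Y and not Y and not X
    = Z or not Y and not X
E2: not W or not ((not Y or Y) and X)
    = not W or not X
These differ: at W=0, X=1, Y=1, Z=0, E1 = 0 but E2 = 1.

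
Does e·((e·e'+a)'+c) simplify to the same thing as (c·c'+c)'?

E1: e·((e·e'+a)'+c)
    = e·(a'+c)
E2: (c·c'+c)'
    = c'
These differ: at a=1, c=1, e=1, E1 = 1 but E2 = 0.

No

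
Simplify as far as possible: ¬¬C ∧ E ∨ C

C

¬¬C ∧ E ∨ C
= C ∧ E ∨ C   [double negation]
= C   [absorption]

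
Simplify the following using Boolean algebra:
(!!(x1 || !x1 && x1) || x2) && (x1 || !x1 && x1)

x1

(!!(x1 || !x1 && x1) || x2) && (x1 || !x1 && x1)
= (x1 || !x1 && x1 || x2) && (x1 || !x1 && x1)   [double negation]
= x1 || !x1 && x1   [absorption]
= x1   [complement / identity]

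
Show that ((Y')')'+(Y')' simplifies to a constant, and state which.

1

((Y')')'+(Y')'
= ((Y')')'+Y
= Y'+Y
= 1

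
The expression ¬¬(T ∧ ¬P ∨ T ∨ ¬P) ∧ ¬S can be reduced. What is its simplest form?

(T ∨ ¬P) ∧ ¬S

¬¬(T ∧ ¬P ∨ T ∨ ¬P) ∧ ¬S
= ¬¬(T ∨ ¬P) ∧ ¬S   (absorption)
= (T ∨ ¬P) ∧ ¬S   (double negation)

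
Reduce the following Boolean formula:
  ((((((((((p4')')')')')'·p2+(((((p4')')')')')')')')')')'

((((((((((p4')')')')')'·p2+(((((p4')')')')')')')')')')'
= ((((((((((p4')')')')')')')')')')'   — absorption
= ((((((((p4')')')')')')')')'   — double negation
= ((((((p4')')')')')')'   — double negation
= ((((p4')')')')'   — double negation
= ((p4')')'   — double negation
= p4'   — double negation

p4'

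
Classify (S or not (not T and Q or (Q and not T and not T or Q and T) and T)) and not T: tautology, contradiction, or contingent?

contingent

(S or not (not T and Q or (Q and not T and not T or Q and T) and T)) and not T
= (S or not (not T and Q or (Q and not T or Q and T) and T)) and not T   — idempotence
= (S or not (not T and Q or Q and T)) and not T   — distribution
= (S or not Q) and not T   — distribution
This depends on Q, S, T, so it is not a constant.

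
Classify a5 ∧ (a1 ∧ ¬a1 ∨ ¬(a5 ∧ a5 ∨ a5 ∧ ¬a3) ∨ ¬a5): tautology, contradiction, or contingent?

a5 ∧ (a1 ∧ ¬a1 ∨ ¬(a5 ∧ a5 ∨ a5 ∧ ¬a3) ∨ ¬a5)
= a5 ∧ (a1 ∧ ¬a1 ∨ ¬(a5 ∧ (a5 ∨ ¬a3)) ∨ ¬a5)   (distribution)
= a5 ∧ (a1 ∧ ¬a1 ∨ ¬a5 ∨ ¬a5)   (absorption)
= a5 ∧ (¬a5 ∨ ¬a5)   (complement / identity)
= a5 ∧ ¬a5   (idempotence)
= False   (complement)

contradiction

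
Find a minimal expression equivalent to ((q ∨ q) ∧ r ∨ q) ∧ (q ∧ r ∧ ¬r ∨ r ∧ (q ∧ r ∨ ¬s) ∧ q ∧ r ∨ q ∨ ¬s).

q

((q ∨ q) ∧ r ∨ q) ∧ (q ∧ r ∧ ¬r ∨ r ∧ (q ∧ r ∨ ¬s) ∧ q ∧ r ∨ q ∨ ¬s)
= ((q ∨ q) ∧ r ∨ q) ∧ (q ∧ r ∧ ¬r ∨ r ∧ q ∧ r ∨ q ∨ ¬s)   — absorption
= (q ∧ r ∨ q) ∧ (q ∧ r ∧ ¬r ∨ r ∧ q ∧ r ∨ q ∨ ¬s)   — idempotence
= (q ∧ r ∨ q) ∧ (q ∧ r ∨ q ∨ ¬s)   — distribution
= q ∧ r ∨ q   — absorption
= q   — absorption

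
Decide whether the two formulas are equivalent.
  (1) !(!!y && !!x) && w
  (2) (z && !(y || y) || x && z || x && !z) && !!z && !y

E1: !(!!y && !!x) && w
    = (!y || !x) && w   (De Morgan)
E2: (z && !(y || y) || x && z || x && !z) && !!z && !y
    = (z && !(y || y) || x) && !!z && !y   (distribution)
    = (z && !y || x) && !!z && !y   (idempotence)
    = (z && !y || x) && z && !y   (double negation)
    = z && !y   (absorption)
These differ: at w=1, x=1, y=0, z=0, E1 = 1 but E2 = 0.

No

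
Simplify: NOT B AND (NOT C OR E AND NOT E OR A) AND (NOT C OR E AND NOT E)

NOT B AND (NOT C OR E AND NOT E OR A) AND (NOT C OR E AND NOT E)
= NOT B AND (NOT C OR E AND NOT E)   [absorption]
= NOT B AND NOT C   [complement / identity]

NOT B AND NOT C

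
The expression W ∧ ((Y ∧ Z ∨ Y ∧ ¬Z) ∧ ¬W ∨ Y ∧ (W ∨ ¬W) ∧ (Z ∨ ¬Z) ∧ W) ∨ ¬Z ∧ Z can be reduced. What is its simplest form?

W ∧ Y

W ∧ ((Y ∧ Z ∨ Y ∧ ¬Z) ∧ ¬W ∨ Y ∧ (W ∨ ¬W) ∧ (Z ∨ ¬Z) ∧ W) ∨ ¬Z ∧ Z
= W ∧ ((Y ∧ Z ∨ Y ∧ ¬Z) ∧ ¬W ∨ Y ∧ (W ∨ ¬W) ∧ (Z ∨ ¬Z) ∧ W)
= W ∧ ((Y ∧ Z ∨ Y ∧ ¬Z) ∧ ¬W ∨ Y ∧ (Z ∨ ¬Z) ∧ W)
= W ∧ (Y ∧ (Z ∨ ¬Z) ∧ ¬W ∨ Y ∧ (Z ∨ ¬Z) ∧ W)
= W ∧ Y ∧ (Z ∨ ¬Z)
= W ∧ Y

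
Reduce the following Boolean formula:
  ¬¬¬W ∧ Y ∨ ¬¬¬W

¬¬¬W ∧ Y ∨ ¬¬¬W
= ¬¬¬W
= ¬W

¬W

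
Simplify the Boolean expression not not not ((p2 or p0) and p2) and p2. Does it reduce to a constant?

False

not not not ((p2 or p0) and p2) and p2
= not ((p2 or p0) and p2) and p2   (double negation)
= not p2 and p2   (absorption)
= False   (complement)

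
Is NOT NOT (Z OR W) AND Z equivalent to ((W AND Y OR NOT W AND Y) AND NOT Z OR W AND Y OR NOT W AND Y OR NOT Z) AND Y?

E1: NOT NOT (Z OR W) AND Z
    = (Z OR W) AND Z   (double negation)
    = Z   (absorption)
E2: ((W AND Y OR NOT W AND Y) AND NOT Z OR W AND Y OR NOT W AND Y OR NOT Z) AND Y
    = (W AND Y OR NOT W AND Y OR NOT Z) AND Y   (absorption)
    = (Y OR NOT Z) AND Y   (distribution)
    = Y   (absorption)
These differ: at W=1, Y=1, Z=0, E1 = 0 but E2 = 1.

No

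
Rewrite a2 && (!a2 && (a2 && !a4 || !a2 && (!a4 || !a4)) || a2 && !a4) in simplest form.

a2 && (!a2 && (a2 && !a4 || !a2 && (!a4 || !a4)) || a2 && !a4)
= a2 && (!a2 && (a2 && !a4 || !a2 && !a4) || a2 && !a4)   [idempotence]
= a2 && (!a2 && !a4 || a2 && !a4)   [distribution]
= a2 && !a4   [distribution]

a2 && !a4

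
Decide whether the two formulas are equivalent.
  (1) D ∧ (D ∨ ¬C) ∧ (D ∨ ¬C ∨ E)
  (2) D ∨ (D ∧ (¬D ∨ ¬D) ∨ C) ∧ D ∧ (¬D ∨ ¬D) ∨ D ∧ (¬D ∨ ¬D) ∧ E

E1: D ∧ (D ∨ ¬C) ∧ (D ∨ ¬C ∨ E)
    = D ∧ (D ∨ ¬C)   [absorption]
    = D   [absorption]
E2: D ∨ (D ∧ (¬D ∨ ¬D) ∨ C) ∧ D ∧ (¬D ∨ ¬D) ∨ D ∧ (¬D ∨ ¬D) ∧ E
    = D ∨ D ∧ (¬D ∨ ¬D) ∨ D ∧ (¬D ∨ ¬D) ∧ E   [absorption]
    = D ∨ D ∧ (¬D ∨ ¬D)   [absorption]
    = D ∨ D ∧ ¬D   [idempotence]
    = D   [complement / identity]
Both reduce to D, so they are equivalent.

Yes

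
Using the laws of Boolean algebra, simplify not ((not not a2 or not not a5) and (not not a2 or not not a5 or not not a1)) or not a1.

not a2 and not a5 or not a1

not ((not not a2 or not not a5) and (not not a2 or not not a5 or not not a1)) or not a1
= not ((not not a2 or not not a5) and (not not a2 or not not a5 or a1)) or not a1   — double negation
= not (not not a2 or not not a5) or not a1   — absorption
= not a2 and not a5 or not a1   — De Morgan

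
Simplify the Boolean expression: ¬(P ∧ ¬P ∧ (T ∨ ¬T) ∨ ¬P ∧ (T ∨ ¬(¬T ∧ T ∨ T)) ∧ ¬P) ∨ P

¬(P ∧ ¬P ∧ (T ∨ ¬T) ∨ ¬P ∧ (T ∨ ¬(¬T ∧ T ∨ T)) ∧ ¬P) ∨ P
= ¬(P ∧ ¬P ∧ (T ∨ ¬T) ∨ ¬P ∧ (T ∨ ¬T) ∧ ¬P) ∨ P   — complement / identity
= ¬(¬P ∧ (T ∨ ¬T)) ∨ P   — distribution
= ¬¬P ∨ P   — complement / identity
= P ∨ P   — double negation
= P   — idempotence

P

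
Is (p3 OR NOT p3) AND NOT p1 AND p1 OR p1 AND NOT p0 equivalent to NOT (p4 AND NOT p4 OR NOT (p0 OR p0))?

No

E1: (p3 OR NOT p3) AND NOT p1 AND p1 OR p1 AND NOT p0
    = NOT p1 AND p1 OR p1 AND NOT p0   — complement / identity
    = p1 AND NOT p0   — complement / identity
E2: NOT (p4 AND NOT p4 OR NOT (p0 OR p0))
    = NOT NOT (p0 OR p0)   — complement / identity
    = p0 OR p0   — double negation
    = p0   — idempotence
These differ: at p0=0, p1=1, p3=0, p4=0, E1 = 1 but E2 = 0.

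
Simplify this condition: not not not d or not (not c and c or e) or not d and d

not not not d or not (not c and c or e) or not d and d
= not not not d or not e or not d and d   (complement / identity)
= not not not d or not e   (complement / identity)
= not d or not e   (double negation)

not d or not e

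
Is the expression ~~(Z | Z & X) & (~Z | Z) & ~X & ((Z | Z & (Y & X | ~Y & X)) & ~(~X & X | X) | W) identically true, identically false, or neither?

~~(Z | Z & X) & (~Z | Z) & ~X & ((Z | Z & (Y & X | ~Y & X)) & ~(~X & X | X) | W)
= ~~(Z | Z & X) & ~X & ((Z | Z & (Y & X | ~Y & X)) & ~(~X & X | X) | W)   (complement / identity)
= (Z | Z & X) & ~X & ((Z | Z & (Y & X | ~Y & X)) & ~(~X & X | X) | W)   (double negation)
= (Z | Z & X) & ~X & ((Z | Z & X) & ~(~X & X | X) | W)   (distribution)
= (Z | Z & X) & ~X & ((Z | Z & X) & ~X | W)   (complement / identity)
= (Z | Z & X) & ~X   (absorption)
= Z & ~X   (absorption)
This depends on X, Z, so it is not a constant.

neither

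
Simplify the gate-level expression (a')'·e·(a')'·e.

a·e

(a')'·e·(a')'·e
= (a')'·e
= a·e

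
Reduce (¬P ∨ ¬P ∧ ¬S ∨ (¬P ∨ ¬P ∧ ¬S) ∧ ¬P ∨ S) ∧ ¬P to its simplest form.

(¬P ∨ ¬P ∧ ¬S ∨ (¬P ∨ ¬P ∧ ¬S) ∧ ¬P ∨ S) ∧ ¬P
= (¬P ∨ ¬P ∧ ¬S ∨ S) ∧ ¬P   — absorption
= (¬P ∨ S) ∧ ¬P   — absorption
= ¬P   — absorption

¬P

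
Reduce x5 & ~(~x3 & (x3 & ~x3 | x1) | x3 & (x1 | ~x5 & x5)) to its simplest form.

x5 & ~(~x3 & (x3 & ~x3 | x1) | x3 & (x1 | ~x5 & x5))
= x5 & ~(~x3 & (x3 & ~x3 | x1) | x3 & x1)   [complement / identity]
= x5 & ~(~x3 & x1 | x3 & x1)   [complement / identity]
= x5 & ~x1   [distribution]

x5 & ~x1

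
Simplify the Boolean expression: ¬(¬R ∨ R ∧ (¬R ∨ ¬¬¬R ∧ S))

R

¬(¬R ∨ R ∧ (¬R ∨ ¬¬¬R ∧ S))
= ¬(¬R ∨ R ∧ (¬R ∨ ¬R ∧ S))   — double negation
= ¬(¬R ∨ R ∧ ¬R)   — absorption
= ¬¬R   — complement / identity
= R   — double negation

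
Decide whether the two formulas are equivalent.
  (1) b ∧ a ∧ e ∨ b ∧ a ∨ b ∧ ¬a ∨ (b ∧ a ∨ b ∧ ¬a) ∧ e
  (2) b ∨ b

E1: b ∧ a ∧ e ∨ b ∧ a ∨ b ∧ ¬a ∨ (b ∧ a ∨ b ∧ ¬a) ∧ e
    = b ∧ a ∨ b ∧ ¬a ∨ (b ∧ a ∨ b ∧ ¬a) ∧ e   (absorption)
    = b ∧ a ∨ b ∧ ¬a   (absorption)
    = b   (distribution)
E2: b ∨ b
    = b   (idempotence)
Both reduce to b, so they are equivalent.

Yes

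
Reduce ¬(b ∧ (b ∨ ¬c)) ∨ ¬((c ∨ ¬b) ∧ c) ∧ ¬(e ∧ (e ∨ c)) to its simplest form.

¬b ∨ ¬c ∧ ¬e

¬(b ∧ (b ∨ ¬c)) ∨ ¬((c ∨ ¬b) ∧ c) ∧ ¬(e ∧ (e ∨ c))
= ¬(b ∧ (b ∨ ¬c)) ∨ ¬c ∧ ¬(e ∧ (e ∨ c))   (absorption)
= ¬b ∨ ¬c ∧ ¬(e ∧ (e ∨ c))   (absorption)
= ¬b ∨ ¬c ∧ ¬e   (absorption)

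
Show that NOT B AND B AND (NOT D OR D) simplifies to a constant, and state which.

FALSE

NOT B AND B AND (NOT D OR D)
= NOT B AND B   (complement / identity)
= FALSE   (complement)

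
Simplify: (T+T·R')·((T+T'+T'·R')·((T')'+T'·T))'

(T+T·R')·((T+T'+T'·R')·((T')'+T'·T))'
= (T+T·R')·((T+T'+T'·R')·(T')')'   (complement / identity)
= (T+T·R')·((T+T')·(T')')'   (absorption)
= T·((T+T')·(T')')'   (absorption)
= T·((T+T')·T)'   (double negation)
= T·T'   (complement / identity)
= 0   (complement)

0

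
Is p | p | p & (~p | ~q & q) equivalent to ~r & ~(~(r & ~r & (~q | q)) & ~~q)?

No

E1: p | p | p & (~p | ~q & q)
    = p | p | p & ~p   — complement / identity
    = p | p   — complement / identity
    = p   — idempotence
E2: ~r & ~(~(r & ~r & (~q | q)) & ~~q)
    = ~r & ~(~(r & ~r) & ~~q)   — complement / identity
    = ~r & (r & ~r | ~q)   — De Morgan
    = ~r & ~q   — complement / identity
These differ: at p=0, q=0, r=0, E1 = 0 but E2 = 1.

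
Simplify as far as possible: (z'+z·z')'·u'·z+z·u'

z·u'

(z'+z·z')'·u'·z+z·u'
= (z')'·u'·z+z·u'
= z·u'·z+z·u'
= z·u'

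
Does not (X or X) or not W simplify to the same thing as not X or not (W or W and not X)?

E1: not (X or X) or not W
    = not X or not W   — idempotence
E2: not X or not (W or W and not X)
    = not X or not W   — absorption
Both reduce to not X or not W, so they are equivalent.

Yes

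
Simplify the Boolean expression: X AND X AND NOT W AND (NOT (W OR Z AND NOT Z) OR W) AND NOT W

X AND X AND NOT W AND (NOT (W OR Z AND NOT Z) OR W) AND NOT W
= X AND X AND NOT W AND (NOT W OR W) AND NOT W   (complement / identity)
= X AND X AND NOT W AND NOT W   (complement / identity)
= X AND X AND NOT W   (idempotence)
= X AND NOT W   (idempotence)

X AND NOT W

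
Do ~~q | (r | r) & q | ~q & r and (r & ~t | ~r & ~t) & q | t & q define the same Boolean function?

No

E1: ~~q | (r | r) & q | ~q & r
    = ~~q | r & q | ~q & r   (idempotence)
    = ~~q | r   (distribution)
    = q | r   (double negation)
E2: (r & ~t | ~r & ~t) & q | t & q
    = ~t & q | t & q   (distribution)
    = q   (distribution)
These differ: at q=0, r=1, t=1, E1 = 1 but E2 = 0.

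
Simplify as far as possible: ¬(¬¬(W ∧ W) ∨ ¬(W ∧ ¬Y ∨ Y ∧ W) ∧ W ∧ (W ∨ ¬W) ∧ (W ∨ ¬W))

¬W

¬(¬¬(W ∧ W) ∨ ¬(W ∧ ¬Y ∨ Y ∧ W) ∧ W ∧ (W ∨ ¬W) ∧ (W ∨ ¬W))
= ¬(¬¬(W ∧ W) ∨ ¬(W ∧ ¬Y ∨ Y ∧ W) ∧ W ∧ (W ∨ ¬W))   (complement / identity)
= ¬(¬¬(W ∧ W) ∨ ¬(W ∧ ¬Y ∨ Y ∧ W) ∧ W)   (complement / identity)
= ¬(W ∧ W ∨ ¬(W ∧ ¬Y ∨ Y ∧ W) ∧ W)   (double negation)
= ¬(W ∧ W ∨ ¬W ∧ W)   (distribution)
= ¬W   (distribution)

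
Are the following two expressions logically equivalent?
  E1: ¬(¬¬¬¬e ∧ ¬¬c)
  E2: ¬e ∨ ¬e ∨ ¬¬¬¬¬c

Yes

E1: ¬(¬¬¬¬e ∧ ¬¬c)
    = ¬¬¬e ∨ ¬c   [De Morgan]
    = ¬e ∨ ¬c   [double negation]
E2: ¬e ∨ ¬e ∨ ¬¬¬¬¬c
    = ¬e ∨ ¬e ∨ ¬¬¬c   [double negation]
    = ¬e ∨ ¬¬¬c   [idempotence]
    = ¬e ∨ ¬c   [double negation]
Both reduce to ¬e ∨ ¬c, so they are equivalent.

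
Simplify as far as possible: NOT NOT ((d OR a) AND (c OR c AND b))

NOT NOT ((d OR a) AND (c OR c AND b))
= NOT NOT ((d OR a) AND c)
= (d OR a) AND c

(d OR a) AND c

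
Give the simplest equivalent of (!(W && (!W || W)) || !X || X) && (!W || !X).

!W || !X

(!(W && (!W || W)) || !X || X) && (!W || !X)
= (!W || !X || X) && (!W || !X)   [complement / identity]
= !W || !X   [absorption]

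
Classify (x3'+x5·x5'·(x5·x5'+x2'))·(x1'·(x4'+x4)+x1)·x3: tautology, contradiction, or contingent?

contradiction

(x3'+x5·x5'·(x5·x5'+x2'))·(x1'·(x4'+x4)+x1)·x3
= (x3'+x5·x5')·(x1'·(x4'+x4)+x1)·x3
= x3'·(x1'·(x4'+x4)+x1)·x3
= x3'·(x1'+x1)·x3
= x3'·x3
= 0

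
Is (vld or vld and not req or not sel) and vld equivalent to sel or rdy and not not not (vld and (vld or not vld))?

No

E1: (vld or vld and not req or not sel) and vld
    = (vld or not sel) and vld   — absorption
    = vld   — absorption
E2: sel or rdy and not not not (vld and (vld or not vld))
    = sel or rdy and not (vld and (vld or not vld))   — double negation
    = sel or rdy and not vld   — complement / identity
These differ: at rdy=0, req=0, sel=1, vld=0, E1 = 0 but E2 = 1.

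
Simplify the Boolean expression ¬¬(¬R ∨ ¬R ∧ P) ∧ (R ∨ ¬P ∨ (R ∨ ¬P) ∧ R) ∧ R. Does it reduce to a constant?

False

¬¬(¬R ∨ ¬R ∧ P) ∧ (R ∨ ¬P ∨ (R ∨ ¬P) ∧ R) ∧ R
= ¬¬¬R ∧ (R ∨ ¬P ∨ (R ∨ ¬P) ∧ R) ∧ R   (absorption)
= ¬¬¬R ∧ (R ∨ ¬P) ∧ R   (absorption)
= ¬¬¬R ∧ R   (absorption)
= ¬R ∧ R   (double negation)
= False   (complement)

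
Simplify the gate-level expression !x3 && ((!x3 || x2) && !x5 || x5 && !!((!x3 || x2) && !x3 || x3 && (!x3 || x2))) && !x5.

!x3 && ((!x3 || x2) && !x5 || x5 && !!((!x3 || x2) && !x3 || x3 && (!x3 || x2))) && !x5
= !x3 && ((!x3 || x2) && !x5 || x5 && !!(!x3 || x2)) && !x5   (distribution)
= !x3 && ((!x3 || x2) && !x5 || x5 && (!x3 || x2)) && !x5   (double negation)
= !x3 && (!x3 || x2) && !x5   (distribution)
= !x3 && !x5   (absorption)

!x3 && !x5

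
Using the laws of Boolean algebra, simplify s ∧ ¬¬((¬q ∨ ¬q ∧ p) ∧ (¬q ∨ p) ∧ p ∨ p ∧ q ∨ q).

s ∧ ¬¬((¬q ∨ ¬q ∧ p) ∧ (¬q ∨ p) ∧ p ∨ p ∧ q ∨ q)
= s ∧ ((¬q ∨ ¬q ∧ p) ∧ (¬q ∨ p) ∧ p ∨ p ∧ q ∨ q)
= s ∧ (¬q ∧ (¬q ∨ p) ∧ p ∨ p ∧ q ∨ q)
= s ∧ (¬q ∧ p ∨ p ∧ q ∨ q)
= s ∧ (p ∨ q)

s ∧ (p ∨ q)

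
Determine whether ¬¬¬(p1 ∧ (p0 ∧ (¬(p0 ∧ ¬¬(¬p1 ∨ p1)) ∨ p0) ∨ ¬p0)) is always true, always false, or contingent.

¬¬¬(p1 ∧ (p0 ∧ (¬(p0 ∧ ¬¬(¬p1 ∨ p1)) ∨ p0) ∨ ¬p0))
= ¬¬¬(p1 ∧ (p0 ∧ (¬(p0 ∧ (¬p1 ∨ p1)) ∨ p0) ∨ ¬p0))
= ¬¬¬(p1 ∧ (p0 ∧ (¬p0 ∨ p0) ∨ ¬p0))
= ¬¬¬(p1 ∧ (p0 ∨ ¬p0))
= ¬¬¬p1
= ¬p1
This depends on p1, so it is not a constant.

contingent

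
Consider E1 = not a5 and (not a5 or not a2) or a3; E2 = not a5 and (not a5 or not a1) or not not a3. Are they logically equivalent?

E1: not a5 and (not a5 or not a2) or a3
    = not a5 or a3
E2: not a5 and (not a5 or not a1) or not not a3
    = not a5 and (not a5 or not a1) or a3
    = not a5 or a3
Both reduce to not a5 or a3, so they are equivalent.

Yes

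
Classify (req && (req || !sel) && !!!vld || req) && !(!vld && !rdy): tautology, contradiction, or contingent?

contingent

(req && (req || !sel) && !!!vld || req) && !(!vld && !rdy)
= (req && (req || !sel) && !vld || req) && !(!vld && !rdy)   (double negation)
= (req && !vld || req) && !(!vld && !rdy)   (absorption)
= req && !(!vld && !rdy)   (absorption)
= req && (vld || rdy)   (De Morgan)
This depends on rdy, req, vld, so it is not a constant.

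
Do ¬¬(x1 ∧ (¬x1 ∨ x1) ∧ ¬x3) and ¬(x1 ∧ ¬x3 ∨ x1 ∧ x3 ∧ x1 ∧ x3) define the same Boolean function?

No

E1: ¬¬(x1 ∧ (¬x1 ∨ x1) ∧ ¬x3)
    = ¬¬(x1 ∧ ¬x3)   (complement / identity)
    = x1 ∧ ¬x3   (double negation)
E2: ¬(x1 ∧ ¬x3 ∨ x1 ∧ x3 ∧ x1 ∧ x3)
    = ¬(x1 ∧ ¬x3 ∨ x1 ∧ x3)   (idempotence)
    = ¬x1   (distribution)
These differ: at x1=0, x3=0, E1 = 0 but E2 = 1.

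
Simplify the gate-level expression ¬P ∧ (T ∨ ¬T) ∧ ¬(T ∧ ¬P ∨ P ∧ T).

¬P ∧ (T ∨ ¬T) ∧ ¬(T ∧ ¬P ∨ P ∧ T)
= ¬P ∧ ¬(T ∧ ¬P ∨ P ∧ T)   — complement / identity
= ¬P ∧ ¬T   — distribution

¬P ∧ ¬T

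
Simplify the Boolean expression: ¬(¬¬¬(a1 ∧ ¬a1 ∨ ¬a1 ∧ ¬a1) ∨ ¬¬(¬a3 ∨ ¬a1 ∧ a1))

¬a1 ∧ a3

¬(¬¬¬(a1 ∧ ¬a1 ∨ ¬a1 ∧ ¬a1) ∨ ¬¬(¬a3 ∨ ¬a1 ∧ a1))
= ¬(¬¬¬(a1 ∧ ¬a1 ∨ ¬a1 ∧ ¬a1) ∨ ¬¬¬a3)
= ¬(¬(a1 ∧ ¬a1 ∨ ¬a1 ∧ ¬a1) ∨ ¬¬¬a3)
= ¬(¬¬a1 ∨ ¬¬¬a3)
= ¬(¬¬a1 ∨ ¬a3)
= ¬a1 ∧ a3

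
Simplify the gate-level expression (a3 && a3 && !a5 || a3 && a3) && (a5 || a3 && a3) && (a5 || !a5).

a3

(a3 && a3 && !a5 || a3 && a3) && (a5 || a3 && a3) && (a5 || !a5)
= (a3 && a3 && !a5 || a3 && a3) && (a5 || a3 && a3 && !a5)   — distribution
= a3 && a3 && a5 || a3 && a3 && !a5   — distribution
= a3 && a3   — distribution
= a3   — idempotence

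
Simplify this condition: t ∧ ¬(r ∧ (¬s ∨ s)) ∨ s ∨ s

t ∧ ¬(r ∧ (¬s ∨ s)) ∨ s ∨ s
= t ∧ ¬(r ∧ (¬s ∨ s)) ∨ s   — idempotence
= t ∧ ¬r ∨ s   — complement / identity

t ∧ ¬r ∨ s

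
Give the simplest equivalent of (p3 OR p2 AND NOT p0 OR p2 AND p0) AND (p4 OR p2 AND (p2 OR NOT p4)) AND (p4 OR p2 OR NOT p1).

p2 OR p3 AND p4

(p3 OR p2 AND NOT p0 OR p2 AND p0) AND (p4 OR p2 AND (p2 OR NOT p4)) AND (p4 OR p2 OR NOT p1)
= (p3 OR p2) AND (p4 OR p2 AND (p2 OR NOT p4)) AND (p4 OR p2 OR NOT p1)
= (p3 OR p2) AND (p4 OR p2) AND (p4 OR p2 OR NOT p1)
= (p3 OR p2) AND (p4 OR p2)
= p2 OR p3 AND p4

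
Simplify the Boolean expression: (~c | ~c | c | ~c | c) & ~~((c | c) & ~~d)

(~c | ~c | c | ~c | c) & ~~((c | c) & ~~d)
= (~c | ~c | c | ~c | c) & ~~((c | c) & d)   (double negation)
= (~c | ~c | c | ~c | c) & (c | c) & d   (double negation)
= (~c | c | ~c | c) & (c | c) & d   (idempotence)
= (~c | c) & (c | c) & d   (idempotence)
= (c | c) & d   (complement / identity)
= c & d   (idempotence)

c & d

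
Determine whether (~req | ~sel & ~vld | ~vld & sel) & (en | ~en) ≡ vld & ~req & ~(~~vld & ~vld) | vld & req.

No

E1: (~req | ~sel & ~vld | ~vld & sel) & (en | ~en)
    = ~req | ~sel & ~vld | ~vld & sel   (complement / identity)
    = ~req | ~vld   (distribution)
E2: vld & ~req & ~(~~vld & ~vld) | vld & req
    = vld & (~req & ~(~~vld & ~vld) | req)   (distribution)
    = vld & (~req & (~vld | vld) | req)   (De Morgan)
    = vld & (~req | req)   (complement / identity)
    = vld   (complement / identity)
These differ: at en=0, req=0, sel=0, vld=0, E1 = 1 but E2 = 0.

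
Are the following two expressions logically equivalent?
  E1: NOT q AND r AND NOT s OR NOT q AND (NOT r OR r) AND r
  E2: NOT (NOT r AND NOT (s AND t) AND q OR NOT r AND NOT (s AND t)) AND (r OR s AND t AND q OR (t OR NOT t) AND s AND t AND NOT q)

No

E1: NOT q AND r AND NOT s OR NOT q AND (NOT r OR r) AND r
    = NOT q AND r AND NOT s OR NOT q AND r   — complement / identity
    = NOT q AND r   — absorption
E2: NOT (NOT r AND NOT (s AND t) AND q OR NOT r AND NOT (s AND t)) AND (r OR s AND t AND q OR (t OR NOT t) AND s AND t AND NOT q)
    = NOT (NOT r AND NOT (s AND t) AND q OR NOT r AND NOT (s AND t)) AND (r OR s AND t AND q OR s AND t AND NOT q)   — complement / identity
    = NOT (NOT r AND NOT (s AND t) AND q OR NOT r AND NOT (s AND t)) AND (r OR s AND t)   — distribution
    = NOT (NOT r AND NOT (s AND t)) AND (r OR s AND t)   — absorption
    = (r OR s AND t) AND (r OR s AND t)   — De Morgan
    = r OR s AND t   — idempotence
These differ: at q=1, r=1, s=0, t=1, E1 = 0 but E2 = 1.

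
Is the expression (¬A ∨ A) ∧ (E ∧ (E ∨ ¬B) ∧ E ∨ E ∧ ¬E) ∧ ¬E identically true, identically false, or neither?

(¬A ∨ A) ∧ (E ∧ (E ∨ ¬B) ∧ E ∨ E ∧ ¬E) ∧ ¬E
= (¬A ∨ A) ∧ (E ∧ E ∨ E ∧ ¬E) ∧ ¬E
= (¬A ∨ A) ∧ E ∧ ¬E
= E ∧ ¬E
= False

identically false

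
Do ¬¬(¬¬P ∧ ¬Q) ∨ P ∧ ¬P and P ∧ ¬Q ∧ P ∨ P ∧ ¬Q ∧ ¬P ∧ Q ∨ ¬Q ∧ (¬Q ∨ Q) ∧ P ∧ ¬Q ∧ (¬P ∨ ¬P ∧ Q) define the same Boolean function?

Yes

E1: ¬¬(¬¬P ∧ ¬Q) ∨ P ∧ ¬P
    = ¬¬(¬¬P ∧ ¬Q)   [complement / identity]
    = ¬¬(P ∧ ¬Q)   [double negation]
    = P ∧ ¬Q   [double negation]
E2: P ∧ ¬Q ∧ P ∨ P ∧ ¬Q ∧ ¬P ∧ Q ∨ ¬Q ∧ (¬Q ∨ Q) ∧ P ∧ ¬Q ∧ (¬P ∨ ¬P ∧ Q)
    = P ∧ ¬Q ∧ P ∨ P ∧ ¬Q ∧ ¬P ∧ Q ∨ ¬Q ∧ (¬Q ∨ Q) ∧ P ∧ ¬Q ∧ ¬P   [absorption]
    = P ∧ ¬Q ∧ P ∨ P ∧ ¬Q ∧ ¬P ∧ Q ∨ ¬Q ∧ P ∧ ¬Q ∧ ¬P   [complement / identity]
    = P ∧ ¬Q ∧ P ∨ P ∧ ¬Q ∧ ¬P   [distribution]
    = P ∧ ¬Q   [distribution]
Both reduce to P ∧ ¬Q, so they are equivalent.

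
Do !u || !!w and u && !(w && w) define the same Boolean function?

E1: !u || !!w
    = !u || w
E2: u && !(w && w)
    = u && !w
These differ: at u=0, w=1, E1 = 1 but E2 = 0.

No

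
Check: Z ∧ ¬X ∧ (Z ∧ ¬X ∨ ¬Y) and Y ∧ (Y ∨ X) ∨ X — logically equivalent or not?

No

E1: Z ∧ ¬X ∧ (Z ∧ ¬X ∨ ¬Y)
    = Z ∧ ¬X
E2: Y ∧ (Y ∨ X) ∨ X
    = Y ∨ X
These differ: at X=1, Y=1, Z=0, E1 = 0 but E2 = 1.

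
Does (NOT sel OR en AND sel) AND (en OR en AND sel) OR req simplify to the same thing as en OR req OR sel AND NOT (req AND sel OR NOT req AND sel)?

Yes

E1: (NOT sel OR en AND sel) AND (en OR en AND sel) OR req
    = NOT sel AND en OR en AND sel OR req   — distribution
    = en OR req   — distribution
E2: en OR req OR sel AND NOT (req AND sel OR NOT req AND sel)
    = en OR req OR sel AND NOT sel   — distribution
    = en OR req   — complement / identity
Both reduce to en OR req, so they are equivalent.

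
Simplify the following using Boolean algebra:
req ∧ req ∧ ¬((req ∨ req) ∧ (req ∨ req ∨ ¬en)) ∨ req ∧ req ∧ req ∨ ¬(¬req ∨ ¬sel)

req

req ∧ req ∧ ¬((req ∨ req) ∧ (req ∨ req ∨ ¬en)) ∨ req ∧ req ∧ req ∨ ¬(¬req ∨ ¬sel)
= req ∧ req ∧ ¬(req ∨ req) ∨ req ∧ req ∧ req ∨ ¬(¬req ∨ ¬sel)
= req ∧ req ∧ ¬req ∨ req ∧ req ∧ req ∨ ¬(¬req ∨ ¬sel)
= req ∧ req ∧ ¬req ∨ req ∧ req ∧ req ∨ req ∧ sel
= req ∧ req ∨ req ∧ sel
= req ∧ (req ∨ sel)
= req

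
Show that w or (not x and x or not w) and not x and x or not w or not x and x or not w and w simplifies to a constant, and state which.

True

w or (not x and x or not w) and not x and x or not w or not x and x or not w and w
= w or not x and x or not w or not x and x or not w and w   — absorption
= w or not w or not x and x or not w and w   — complement / identity
= w or not w or not w and w   — complement / identity
= w or not w   — complement / identity
= True   — complement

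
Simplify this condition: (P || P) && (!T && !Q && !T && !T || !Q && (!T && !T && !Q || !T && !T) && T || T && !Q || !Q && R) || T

(P || P) && (!T && !Q && !T && !T || !Q && (!T && !T && !Q || !T && !T) && T || T && !Q || !Q && R) || T
= (P || P) && (!T && !Q && !T && !T || !Q && !T && !T && T || T && !Q || !Q && R) || T
= (P || P) && (!Q && !T && !T || T && !Q || !Q && R) || T
= (P || P) && (!Q && !T || T && !Q || !Q && R) || T
= (P || P) && (!Q || !Q && R) || T
= P && (!Q || !Q && R) || T
= P && !Q || T

P && !Q || T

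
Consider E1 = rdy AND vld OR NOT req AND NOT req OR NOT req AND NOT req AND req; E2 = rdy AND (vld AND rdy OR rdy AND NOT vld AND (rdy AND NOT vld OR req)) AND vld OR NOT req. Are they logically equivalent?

E1: rdy AND vld OR NOT req AND NOT req OR NOT req AND NOT req AND req
    = rdy AND vld OR NOT req AND NOT req OR NOT req AND req   [idempotence]
    = rdy AND vld OR NOT req   [distribution]
E2: rdy AND (vld AND rdy OR rdy AND NOT vld AND (rdy AND NOT vld OR req)) AND vld OR NOT req
    = rdy AND (vld AND rdy OR rdy AND NOT vld) AND vld OR NOT req   [absorption]
    = rdy AND rdy AND vld OR NOT req   [distribution]
    = rdy AND vld OR NOT req   [idempotence]
Both reduce to rdy AND vld OR NOT req, so they are equivalent.

Yes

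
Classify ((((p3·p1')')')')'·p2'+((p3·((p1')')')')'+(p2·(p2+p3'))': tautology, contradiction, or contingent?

((((p3·p1')')')')'·p2'+((p3·((p1')')')')'+(p2·(p2+p3'))'
= ((((p3·p1')')')')'·p2'+((p3·((p1')')')')'+p2'   (absorption)
= ((p3·p1')')'·p2'+((p3·((p1')')')')'+p2'   (double negation)
= ((p3·p1')')'·p2'+p3·((p1')')'+p2'   (double negation)
= ((p3·p1')')'·p2'+p3·p1'+p2'   (double negation)
= p3·p1'·p2'+p3·p1'+p2'   (double negation)
= p3·p1'+p2'   (absorption)
This depends on p1, p2, p3, so it is not a constant.

contingent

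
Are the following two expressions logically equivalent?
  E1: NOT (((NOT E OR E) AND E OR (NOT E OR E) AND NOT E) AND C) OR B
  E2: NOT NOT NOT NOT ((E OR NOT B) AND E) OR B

E1: NOT (((NOT E OR E) AND E OR (NOT E OR E) AND NOT E) AND C) OR B
    = NOT ((NOT E OR E) AND C) OR B   — distribution
    = NOT C OR B   — complement / identity
E2: NOT NOT NOT NOT ((E OR NOT B) AND E) OR B
    = NOT NOT NOT NOT E OR B   — absorption
    = NOT NOT E OR B   — double negation
    = E OR B   — double negation
These differ: at B=0, C=0, E=0, E1 = 1 but E2 = 0.

No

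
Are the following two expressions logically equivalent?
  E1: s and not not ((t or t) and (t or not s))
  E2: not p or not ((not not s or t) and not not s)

No

E1: s and not not ((t or t) and (t or not s))
    = s and not not (t and (t or not s))   [idempotence]
    = s and not not t   [absorption]
    = s and t   [double negation]
E2: not p or not ((not not s or t) and not not s)
    = not p or not not not s   [absorption]
    = not p or not s   [double negation]
These differ: at p=0, s=0, t=0, E1 = 0 but E2 = 1.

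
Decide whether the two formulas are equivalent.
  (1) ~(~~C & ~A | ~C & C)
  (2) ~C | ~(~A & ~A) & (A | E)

E1: ~(~~C & ~A | ~C & C)
    = ~(~~C & ~A)   — complement / identity
    = ~C | A   — De Morgan
E2: ~C | ~(~A & ~A) & (A | E)
    = ~C | (A | A) & (A | E)   — De Morgan
    = ~C | A & E | A   — distribution
    = ~C | A   — absorption
Both reduce to ~C | A, so they are equivalent.

Yes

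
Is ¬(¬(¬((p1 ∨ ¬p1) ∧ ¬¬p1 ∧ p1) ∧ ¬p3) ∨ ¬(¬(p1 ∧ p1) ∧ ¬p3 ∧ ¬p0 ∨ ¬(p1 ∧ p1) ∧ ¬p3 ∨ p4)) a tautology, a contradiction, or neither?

¬(¬(¬((p1 ∨ ¬p1) ∧ ¬¬p1 ∧ p1) ∧ ¬p3) ∨ ¬(¬(p1 ∧ p1) ∧ ¬p3 ∧ ¬p0 ∨ ¬(p1 ∧ p1) ∧ ¬p3 ∨ p4))
= ¬(¬(¬((p1 ∨ ¬p1) ∧ ¬¬p1 ∧ p1) ∧ ¬p3) ∨ ¬(¬(p1 ∧ p1) ∧ ¬p3 ∨ p4))   [absorption]
= ¬((p1 ∨ ¬p1) ∧ ¬¬p1 ∧ p1) ∧ ¬p3 ∧ (¬(p1 ∧ p1) ∧ ¬p3 ∨ p4)   [De Morgan]
= ¬((p1 ∨ ¬p1) ∧ p1 ∧ p1) ∧ ¬p3 ∧ (¬(p1 ∧ p1) ∧ ¬p3 ∨ p4)   [double negation]
= ¬(p1 ∧ p1) ∧ ¬p3 ∧ (¬(p1 ∧ p1) ∧ ¬p3 ∨ p4)   [complement / identity]
= ¬(p1 ∧ p1) ∧ ¬p3   [absorption]
= ¬p1 ∧ ¬p3   [idempotence]
This depends on p1, p3, so it is not a constant.

neither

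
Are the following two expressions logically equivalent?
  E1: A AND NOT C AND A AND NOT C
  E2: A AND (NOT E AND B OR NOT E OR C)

No

E1: A AND NOT C AND A AND NOT C
    = A AND NOT C
E2: A AND (NOT E AND B OR NOT E OR C)
    = A AND (NOT E OR C)
These differ: at A=1, B=1, C=1, E=0, E1 = 0 but E2 = 1.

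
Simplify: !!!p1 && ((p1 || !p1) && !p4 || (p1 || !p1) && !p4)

!p1 && !p4

!!!p1 && ((p1 || !p1) && !p4 || (p1 || !p1) && !p4)
= !p1 && ((p1 || !p1) && !p4 || (p1 || !p1) && !p4)   — double negation
= !p1 && (p1 || !p1) && !p4   — idempotence
= !p1 && !p4   — complement / identity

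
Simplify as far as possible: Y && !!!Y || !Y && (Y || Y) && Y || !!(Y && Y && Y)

Y

Y && !!!Y || !Y && (Y || Y) && Y || !!(Y && Y && Y)
= Y && !!!Y || !Y && (Y || Y) && Y || Y && Y && Y   (double negation)
= Y && !Y || !Y && (Y || Y) && Y || Y && Y && Y   (double negation)
= Y && !Y || !Y && Y && Y || Y && Y && Y   (idempotence)
= Y && !Y || Y && Y   (distribution)
= Y   (distribution)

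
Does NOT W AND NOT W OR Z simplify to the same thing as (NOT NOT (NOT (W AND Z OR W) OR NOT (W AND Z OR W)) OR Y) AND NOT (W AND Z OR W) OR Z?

E1: NOT W AND NOT W OR Z
    = NOT W OR Z   — idempotence
E2: (NOT NOT (NOT (W AND Z OR W) OR NOT (W AND Z OR W)) OR Y) AND NOT (W AND Z OR W) OR Z
    = (NOT NOT NOT (W AND Z OR W) OR Y) AND NOT (W AND Z OR W) OR Z   — idempotence
    = (NOT (W AND Z OR W) OR Y) AND NOT (W AND Z OR W) OR Z   — double negation
    = NOT (W AND Z OR W) OR Z   — absorption
    = NOT W OR Z   — absorption
Both reduce to NOT W OR Z, so they are equivalent.

Yes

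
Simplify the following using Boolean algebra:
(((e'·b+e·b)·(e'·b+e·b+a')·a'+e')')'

b·a'+e'

(((e'·b+e·b)·(e'·b+e·b+a')·a'+e')')'
= (((e'·b+e·b)·a'+e')')'   — absorption
= ((b·a'+e')')'   — distribution
= b·a'+e'   — double negation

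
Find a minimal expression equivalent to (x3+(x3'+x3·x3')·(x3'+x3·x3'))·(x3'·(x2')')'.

(x3+(x3'+x3·x3')·(x3'+x3·x3'))·(x3'·(x2')')'
= (x3+x3'+x3·x3')·(x3'·(x2')')'   — idempotence
= (x3+x3')·(x3'·(x2')')'   — complement / identity
= (x3+x3')·(x3+x2')   — De Morgan
= x3+x2'   — complement / identity

x3+x2'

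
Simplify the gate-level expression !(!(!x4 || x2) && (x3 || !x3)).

!(!(!x4 || x2) && (x3 || !x3))
= !!(!x4 || x2)   [complement / identity]
= !x4 || x2   [double negation]

!x4 || x2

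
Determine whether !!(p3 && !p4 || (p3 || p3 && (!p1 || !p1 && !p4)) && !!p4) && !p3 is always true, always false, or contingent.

always false

!!(p3 && !p4 || (p3 || p3 && (!p1 || !p1 && !p4)) && !!p4) && !p3
= !!(p3 && !p4 || (p3 || p3 && !p1) && !!p4) && !p3
= (p3 && !p4 || (p3 || p3 && !p1) && !!p4) && !p3
= (p3 && !p4 || (p3 || p3 && !p1) && p4) && !p3
= (p3 && !p4 || p3 && p4) && !p3
= p3 && !p3
= false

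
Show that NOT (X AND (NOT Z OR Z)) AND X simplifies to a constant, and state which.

FALSE

NOT (X AND (NOT Z OR Z)) AND X
= NOT X AND X   — complement / identity
= FALSE   — complement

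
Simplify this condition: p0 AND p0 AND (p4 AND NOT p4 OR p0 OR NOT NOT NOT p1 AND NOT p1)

p0 AND p0 AND (p4 AND NOT p4 OR p0 OR NOT NOT NOT p1 AND NOT p1)
= p0 AND p0 AND (p0 OR NOT NOT NOT p1 AND NOT p1)   [complement / identity]
= p0 AND p0 AND (p0 OR NOT p1 AND NOT p1)   [double negation]
= p0 AND p0 AND (p0 OR NOT p1)   [idempotence]
= p0 AND (p0 OR NOT p1)   [idempotence]
= p0   [absorption]

p0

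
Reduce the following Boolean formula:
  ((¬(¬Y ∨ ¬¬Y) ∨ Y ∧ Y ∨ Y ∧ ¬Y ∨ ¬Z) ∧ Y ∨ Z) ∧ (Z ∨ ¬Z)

((¬(¬Y ∨ ¬¬Y) ∨ Y ∧ Y ∨ Y ∧ ¬Y ∨ ¬Z) ∧ Y ∨ Z) ∧ (Z ∨ ¬Z)
= (¬(¬Y ∨ ¬¬Y) ∨ Y ∧ Y ∨ Y ∧ ¬Y ∨ ¬Z) ∧ Y ∨ Z
= (Y ∧ ¬Y ∨ Y ∧ Y ∨ Y ∧ ¬Y ∨ ¬Z) ∧ Y ∨ Z
= (Y ∧ ¬Y ∨ Y ∧ Y ∨ ¬Z) ∧ Y ∨ Z
= (Y ∨ ¬Z) ∧ Y ∨ Z
= Y ∨ Z

Y ∨ Z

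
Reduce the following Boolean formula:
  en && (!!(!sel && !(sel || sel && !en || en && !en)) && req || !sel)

en && !sel

en && (!!(!sel && !(sel || sel && !en || en && !en)) && req || !sel)
= en && (!(sel || sel || sel && !en || en && !en) && req || !sel)   [De Morgan]
= en && (!(sel || sel || sel && !en) && req || !sel)   [complement / identity]
= en && (!(sel || sel) && req || !sel)   [absorption]
= en && (!sel && req || !sel)   [idempotence]
= en && !sel   [absorption]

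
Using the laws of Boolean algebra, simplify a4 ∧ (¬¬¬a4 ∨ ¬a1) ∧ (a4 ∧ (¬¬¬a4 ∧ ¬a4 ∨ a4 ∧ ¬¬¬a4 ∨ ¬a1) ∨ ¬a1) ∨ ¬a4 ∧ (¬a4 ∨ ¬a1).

¬a4 ∨ ¬a1

a4 ∧ (¬¬¬a4 ∨ ¬a1) ∧ (a4 ∧ (¬¬¬a4 ∧ ¬a4 ∨ a4 ∧ ¬¬¬a4 ∨ ¬a1) ∨ ¬a1) ∨ ¬a4 ∧ (¬a4 ∨ ¬a1)
= a4 ∧ (¬¬¬a4 ∨ ¬a1) ∧ (a4 ∧ (¬¬¬a4 ∨ ¬a1) ∨ ¬a1) ∨ ¬a4 ∧ (¬a4 ∨ ¬a1)   [distribution]
= a4 ∧ (¬¬¬a4 ∨ ¬a1) ∨ ¬a4 ∧ (¬a4 ∨ ¬a1)   [absorption]
= a4 ∧ (¬a4 ∨ ¬a1) ∨ ¬a4 ∧ (¬a4 ∨ ¬a1)   [double negation]
= ¬a4 ∨ ¬a1   [distribution]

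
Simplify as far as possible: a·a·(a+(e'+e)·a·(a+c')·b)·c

a·c

a·a·(a+(e'+e)·a·(a+c')·b)·c
= a·a·(a+a·(a+c')·b)·c   [complement / identity]
= a·a·(a+a·b)·c   [absorption]
= a·a·a·c   [absorption]
= a·a·c   [idempotence]
= a·c   [idempotence]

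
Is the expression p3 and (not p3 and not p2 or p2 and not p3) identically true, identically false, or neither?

p3 and (not p3 and not p2 or p2 and not p3)
= p3 and not p3   (distribution)
= False   (complement)

identically false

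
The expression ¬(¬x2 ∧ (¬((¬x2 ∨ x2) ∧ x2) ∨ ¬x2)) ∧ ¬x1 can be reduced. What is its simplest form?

x2 ∧ ¬x1

¬(¬x2 ∧ (¬((¬x2 ∨ x2) ∧ x2) ∨ ¬x2)) ∧ ¬x1
= ¬(¬x2 ∧ (¬x2 ∨ ¬x2)) ∧ ¬x1   [complement / identity]
= ¬(¬x2 ∧ ¬x2) ∧ ¬x1   [idempotence]
= (x2 ∨ x2) ∧ ¬x1   [De Morgan]
= x2 ∧ ¬x1   [idempotence]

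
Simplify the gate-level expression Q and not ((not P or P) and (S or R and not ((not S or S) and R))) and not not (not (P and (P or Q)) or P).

Q and not S

Q and not ((not P or P) and (S or R and not ((not S or S) and R))) and not not (not (P and (P or Q)) or P)
= Q and not (S or R and not ((not S or S) and R)) and not not (not (P and (P or Q)) or P)   [complement / identity]
= Q and not (S or R and not ((not S or S) and R)) and (not (P and (P or Q)) or P)   [double negation]
= Q and not (S or R and not R) and (not (P and (P or Q)) or P)   [complement / identity]
= Q and not S and (not (P and (P or Q)) or P)   [complement / identity]
= Q and not S and (not P or P)   [absorption]
= Q and not S   [complement / identity]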